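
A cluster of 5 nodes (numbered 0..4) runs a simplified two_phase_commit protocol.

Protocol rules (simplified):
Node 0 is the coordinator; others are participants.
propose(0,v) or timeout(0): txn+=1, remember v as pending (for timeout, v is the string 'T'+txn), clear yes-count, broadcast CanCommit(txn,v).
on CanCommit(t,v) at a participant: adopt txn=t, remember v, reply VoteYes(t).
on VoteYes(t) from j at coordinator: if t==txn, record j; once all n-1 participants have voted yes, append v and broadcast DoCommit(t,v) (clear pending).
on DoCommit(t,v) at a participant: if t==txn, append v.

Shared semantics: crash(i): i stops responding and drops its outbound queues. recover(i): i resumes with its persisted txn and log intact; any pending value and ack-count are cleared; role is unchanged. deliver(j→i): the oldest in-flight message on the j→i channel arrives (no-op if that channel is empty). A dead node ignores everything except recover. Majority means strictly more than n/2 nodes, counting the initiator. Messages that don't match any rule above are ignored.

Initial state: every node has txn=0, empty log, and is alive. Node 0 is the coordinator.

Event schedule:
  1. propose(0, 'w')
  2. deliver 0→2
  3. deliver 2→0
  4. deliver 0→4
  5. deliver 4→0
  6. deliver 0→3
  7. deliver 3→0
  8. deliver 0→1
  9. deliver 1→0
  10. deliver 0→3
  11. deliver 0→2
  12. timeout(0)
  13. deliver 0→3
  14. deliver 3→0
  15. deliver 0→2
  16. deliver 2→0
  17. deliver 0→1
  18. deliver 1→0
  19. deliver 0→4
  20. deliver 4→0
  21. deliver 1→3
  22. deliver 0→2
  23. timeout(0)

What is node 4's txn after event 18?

1

step 1 propose(0,'w'): 0={coor,t=1,log=-}
step 2 deliver 0→2: 2={part,t=1,log=-}
step 3 deliver 2→0: —
step 4 deliver 0→4: 4={part,t=1,log=-}
step 5 deliver 4→0: —
step 6 deliver 0→3: 3={part,t=1,log=-}
step 7 deliver 3→0: —
step 8 deliver 0→1: 1={part,t=1,log=-}
step 9 deliver 1→0: 0={coor,t=1,log=w}
step 10 deliver 0→3: 3={part,t=1,log=w}
step 11 deliver 0→2: 2={part,t=1,log=w}
step 12 timeout(0): 0={coor,t=2,log=w}
step 13 deliver 0→3: 3={part,t=2,log=w}
step 14 deliver 3→0: —
step 15 deliver 0→2: 2={part,t=2,log=w}
step 16 deliver 2→0: —
step 17 deliver 0→1: 1={part,t=1,log=w}
step 18 deliver 1→0: —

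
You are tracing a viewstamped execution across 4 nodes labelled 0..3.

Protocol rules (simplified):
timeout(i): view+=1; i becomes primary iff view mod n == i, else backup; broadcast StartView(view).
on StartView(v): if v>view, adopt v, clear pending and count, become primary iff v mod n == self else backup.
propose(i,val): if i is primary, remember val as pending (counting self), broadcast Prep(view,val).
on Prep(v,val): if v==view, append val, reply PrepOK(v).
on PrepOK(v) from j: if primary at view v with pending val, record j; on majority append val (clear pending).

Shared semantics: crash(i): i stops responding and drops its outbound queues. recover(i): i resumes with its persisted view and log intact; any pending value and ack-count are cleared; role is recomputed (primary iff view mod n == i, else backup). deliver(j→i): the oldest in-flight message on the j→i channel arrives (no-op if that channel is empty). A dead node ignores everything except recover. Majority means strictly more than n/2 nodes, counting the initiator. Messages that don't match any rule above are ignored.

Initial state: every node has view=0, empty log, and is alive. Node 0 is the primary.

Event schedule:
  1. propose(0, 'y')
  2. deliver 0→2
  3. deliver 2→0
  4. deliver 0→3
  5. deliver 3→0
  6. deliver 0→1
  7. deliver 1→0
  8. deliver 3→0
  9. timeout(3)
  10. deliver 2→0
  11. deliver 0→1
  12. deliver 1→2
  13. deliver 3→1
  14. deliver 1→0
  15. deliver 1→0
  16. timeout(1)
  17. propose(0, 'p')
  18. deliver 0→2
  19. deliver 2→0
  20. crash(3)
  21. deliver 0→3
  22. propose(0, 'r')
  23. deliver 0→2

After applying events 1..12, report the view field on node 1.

0

step 1 propose(0,'y'): —
step 2 deliver 0→2: 2={back,v=0,log=y}
step 3 deliver 2→0: —
step 4 deliver 0→3: 3={back,v=0,log=y}
step 5 deliver 3→0: 0={prim,v=0,log=y}
step 6 deliver 0→1: 1={back,v=0,log=y}
step 7 deliver 1→0: —
step 8 deliver 3→0: —
step 9 timeout(3): 3={back,v=1,log=y}
step 10 deliver 2→0: —
step 11 deliver 0→1: —
step 12 deliver 1→2: —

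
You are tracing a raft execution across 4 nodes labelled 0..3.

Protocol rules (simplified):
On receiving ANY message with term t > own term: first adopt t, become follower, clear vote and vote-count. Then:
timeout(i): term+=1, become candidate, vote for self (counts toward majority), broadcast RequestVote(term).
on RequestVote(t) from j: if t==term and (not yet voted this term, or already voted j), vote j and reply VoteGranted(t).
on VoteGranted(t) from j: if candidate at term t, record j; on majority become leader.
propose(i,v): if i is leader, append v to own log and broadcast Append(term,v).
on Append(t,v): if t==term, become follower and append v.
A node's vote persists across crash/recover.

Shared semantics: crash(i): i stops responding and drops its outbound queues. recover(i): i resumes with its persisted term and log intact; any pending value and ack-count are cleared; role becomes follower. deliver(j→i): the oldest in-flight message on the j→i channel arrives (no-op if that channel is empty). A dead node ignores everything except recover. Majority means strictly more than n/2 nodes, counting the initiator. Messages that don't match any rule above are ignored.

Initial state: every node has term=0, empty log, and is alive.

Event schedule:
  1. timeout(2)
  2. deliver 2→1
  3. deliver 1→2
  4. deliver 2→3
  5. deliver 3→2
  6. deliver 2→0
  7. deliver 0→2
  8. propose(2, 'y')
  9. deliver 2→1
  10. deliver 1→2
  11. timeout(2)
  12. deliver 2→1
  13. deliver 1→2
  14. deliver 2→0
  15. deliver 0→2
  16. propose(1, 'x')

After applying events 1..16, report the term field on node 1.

[1] timeout(2) → N2(cand t1 [-])
[2] deliver 2→1 → N1(foll t1 [-])
[3] deliver 1→2 → ∅
[4] deliver 2→3 → N3(foll t1 [-])
[5] deliver 3→2 → N2(lead t1 [-])
[6] deliver 2→0 → N0(foll t1 [-])
[7] deliver 0→2 → ∅
[8] propose(2,'y') → N2(lead t1 [y])
[9] deliver 2→1 → N1(foll t1 [y])
[10] deliver 1→2 → ∅
[11] timeout(2) → N2(cand t2 [y])
[12] deliver 2→1 → N1(foll t2 [y])
[13] deliver 1→2 → ∅
[14] deliver 2→0 → N0(foll t1 [y])
[15] deliver 0→2 → ∅
[16] propose(1,'x') → ∅

2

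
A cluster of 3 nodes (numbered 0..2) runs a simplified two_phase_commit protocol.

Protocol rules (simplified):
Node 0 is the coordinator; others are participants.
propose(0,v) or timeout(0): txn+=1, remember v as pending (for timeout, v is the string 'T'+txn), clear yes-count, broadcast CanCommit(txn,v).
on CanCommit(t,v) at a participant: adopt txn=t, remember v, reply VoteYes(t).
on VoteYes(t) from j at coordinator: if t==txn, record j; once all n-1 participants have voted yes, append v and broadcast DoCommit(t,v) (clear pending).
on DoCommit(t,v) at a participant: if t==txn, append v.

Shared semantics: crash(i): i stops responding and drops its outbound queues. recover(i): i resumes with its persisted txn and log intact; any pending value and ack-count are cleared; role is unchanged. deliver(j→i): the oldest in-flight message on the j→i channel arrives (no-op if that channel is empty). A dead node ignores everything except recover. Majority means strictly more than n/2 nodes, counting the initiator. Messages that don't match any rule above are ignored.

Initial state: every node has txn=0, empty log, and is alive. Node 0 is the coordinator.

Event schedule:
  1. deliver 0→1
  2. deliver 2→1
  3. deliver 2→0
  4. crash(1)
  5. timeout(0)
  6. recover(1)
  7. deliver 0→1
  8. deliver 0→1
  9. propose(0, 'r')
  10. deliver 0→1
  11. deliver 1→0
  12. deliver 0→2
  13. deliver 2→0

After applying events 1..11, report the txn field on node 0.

e1 deliver 0→1: ·
e2 deliver 2→1: ·
e3 deliver 2→0: ·
e4 crash(1): 1[✗part,t=0,-]
e5 timeout(0): 0[coor,t=1,-]
e6 recover(1): 1[part,t=0,-]
e7 deliver 0→1: 1[part,t=1,-]
e8 deliver 0→1: ·
e9 propose(0,'r'): 0[coor,t=2,-]
e10 deliver 0→1: 1[part,t=2,-]
e11 deliver 1→0: ·

2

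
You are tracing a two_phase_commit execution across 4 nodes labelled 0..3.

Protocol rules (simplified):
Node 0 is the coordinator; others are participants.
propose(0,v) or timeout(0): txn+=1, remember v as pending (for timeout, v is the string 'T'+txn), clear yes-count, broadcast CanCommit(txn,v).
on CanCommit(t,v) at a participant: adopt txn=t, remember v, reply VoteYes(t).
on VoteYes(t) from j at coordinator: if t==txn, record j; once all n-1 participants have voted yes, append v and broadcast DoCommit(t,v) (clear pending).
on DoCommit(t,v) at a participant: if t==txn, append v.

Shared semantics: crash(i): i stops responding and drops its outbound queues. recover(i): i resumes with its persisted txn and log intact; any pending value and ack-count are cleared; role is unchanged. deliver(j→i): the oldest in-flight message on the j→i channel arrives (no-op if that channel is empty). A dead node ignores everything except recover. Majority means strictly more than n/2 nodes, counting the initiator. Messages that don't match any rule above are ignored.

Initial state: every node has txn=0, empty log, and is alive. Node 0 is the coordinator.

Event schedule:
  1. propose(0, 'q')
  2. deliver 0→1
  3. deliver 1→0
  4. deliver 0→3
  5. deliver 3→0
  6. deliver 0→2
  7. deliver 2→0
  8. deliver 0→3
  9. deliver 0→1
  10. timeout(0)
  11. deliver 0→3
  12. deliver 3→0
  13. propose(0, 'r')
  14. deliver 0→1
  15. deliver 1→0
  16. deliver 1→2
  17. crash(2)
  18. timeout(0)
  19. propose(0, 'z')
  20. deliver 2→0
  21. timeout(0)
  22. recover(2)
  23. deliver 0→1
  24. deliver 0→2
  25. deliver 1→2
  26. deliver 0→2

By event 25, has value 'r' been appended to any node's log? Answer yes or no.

1. propose(0,'q'):  <0:coor t1 ->
2. deliver 0→1:  <1:part t1 ->
3. deliver 1→0:  nop
4. deliver 0→3:  <3:part t1 ->
5. deliver 3→0:  nop
6. deliver 0→2:  <2:part t1 ->
7. deliver 2→0:  <0:coor t1 q>
8. deliver 0→3:  <3:part t1 q>
9. deliver 0→1:  <1:part t1 q>
10. timeout(0):  <0:coor t2 q>
11. deliver 0→3:  <3:part t2 q>
12. deliver 3→0:  nop
13. propose(0,'r'):  <0:coor t3 q>
14. deliver 0→1:  <1:part t2 q>
15. deliver 1→0:  nop
16. deliver 1→2:  nop
17. crash(2):  <2:✗part t1 ->
18. timeout(0):  <0:coor t4 q>
19. propose(0,'z'):  <0:coor t5 q>
20. deliver 2→0:  nop
21. timeout(0):  <0:coor t6 q>
22. recover(2):  <2:part t1 ->
23. deliver 0→1:  <1:part t3 q>
24. deliver 0→2:  <2:part t1 q>
25. deliver 1→2:  nop

no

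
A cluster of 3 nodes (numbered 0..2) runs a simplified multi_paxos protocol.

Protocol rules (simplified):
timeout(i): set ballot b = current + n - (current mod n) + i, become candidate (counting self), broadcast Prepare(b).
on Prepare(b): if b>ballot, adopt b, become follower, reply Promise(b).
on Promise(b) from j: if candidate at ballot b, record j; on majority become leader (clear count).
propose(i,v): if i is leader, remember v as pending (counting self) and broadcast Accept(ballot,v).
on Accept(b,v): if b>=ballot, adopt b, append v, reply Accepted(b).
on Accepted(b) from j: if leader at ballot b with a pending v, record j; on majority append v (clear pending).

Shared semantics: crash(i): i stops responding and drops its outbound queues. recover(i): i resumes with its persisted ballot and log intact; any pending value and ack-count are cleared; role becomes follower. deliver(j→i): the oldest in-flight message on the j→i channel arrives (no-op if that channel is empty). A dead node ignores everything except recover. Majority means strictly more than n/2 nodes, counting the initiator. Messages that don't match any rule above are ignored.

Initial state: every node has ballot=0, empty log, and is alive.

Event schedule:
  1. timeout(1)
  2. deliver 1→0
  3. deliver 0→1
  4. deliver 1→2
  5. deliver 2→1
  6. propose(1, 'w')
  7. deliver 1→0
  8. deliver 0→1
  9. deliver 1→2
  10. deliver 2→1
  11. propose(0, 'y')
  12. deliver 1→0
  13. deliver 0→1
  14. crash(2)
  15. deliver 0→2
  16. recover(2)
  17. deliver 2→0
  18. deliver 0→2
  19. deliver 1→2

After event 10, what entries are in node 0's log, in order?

step 1 timeout(1): 1={cand,b=4,log=-}
step 2 deliver 1→0: 0={foll,b=4,log=-}
step 3 deliver 0→1: 1={lead,b=4,log=-}
step 4 deliver 1→2: 2={foll,b=4,log=-}
step 5 deliver 2→1: —
step 6 propose(1,'w'): —
step 7 deliver 1→0: 0={foll,b=4,log=w}
step 8 deliver 0→1: 1={lead,b=4,log=w}
step 9 deliver 1→2: 2={foll,b=4,log=w}
step 10 deliver 2→1: —

w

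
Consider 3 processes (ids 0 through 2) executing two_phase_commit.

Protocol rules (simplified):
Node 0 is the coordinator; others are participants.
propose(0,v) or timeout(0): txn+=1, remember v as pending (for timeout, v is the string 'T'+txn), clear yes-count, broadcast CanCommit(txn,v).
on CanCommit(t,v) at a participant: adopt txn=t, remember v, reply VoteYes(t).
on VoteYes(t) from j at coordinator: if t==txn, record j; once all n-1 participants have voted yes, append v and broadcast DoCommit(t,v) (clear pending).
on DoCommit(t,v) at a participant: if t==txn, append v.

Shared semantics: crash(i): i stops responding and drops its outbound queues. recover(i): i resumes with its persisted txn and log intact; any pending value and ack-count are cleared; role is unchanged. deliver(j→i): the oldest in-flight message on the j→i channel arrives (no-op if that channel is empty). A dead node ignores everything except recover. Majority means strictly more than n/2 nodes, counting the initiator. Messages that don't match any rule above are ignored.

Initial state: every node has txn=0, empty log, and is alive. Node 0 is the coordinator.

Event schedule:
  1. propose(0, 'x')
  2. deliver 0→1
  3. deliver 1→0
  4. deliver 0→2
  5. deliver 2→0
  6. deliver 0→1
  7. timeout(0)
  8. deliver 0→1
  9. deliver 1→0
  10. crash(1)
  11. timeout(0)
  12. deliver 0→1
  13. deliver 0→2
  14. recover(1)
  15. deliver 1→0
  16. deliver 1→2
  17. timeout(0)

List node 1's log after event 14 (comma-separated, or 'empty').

x

after 1 — propose(0,'x'): n0:coor/t1/[-]
after 2 — deliver 0→1: n1:part/t1/[-]
after 3 — deliver 1→0: ·
after 4 — deliver 0→2: n2:part/t1/[-]
after 5 — deliver 2→0: n0:coor/t1/[x]
after 6 — deliver 0→1: n1:part/t1/[x]
after 7 — timeout(0): n0:coor/t2/[x]
after 8 — deliver 0→1: n1:part/t2/[x]
after 9 — deliver 1→0: ·
after 10 — crash(1): n1:✗part/t2/[x]
after 11 — timeout(0): n0:coor/t3/[x]
after 12 — deliver 0→1: ·
after 13 — deliver 0→2: n2:part/t1/[x]
after 14 — recover(1): n1:part/t2/[x]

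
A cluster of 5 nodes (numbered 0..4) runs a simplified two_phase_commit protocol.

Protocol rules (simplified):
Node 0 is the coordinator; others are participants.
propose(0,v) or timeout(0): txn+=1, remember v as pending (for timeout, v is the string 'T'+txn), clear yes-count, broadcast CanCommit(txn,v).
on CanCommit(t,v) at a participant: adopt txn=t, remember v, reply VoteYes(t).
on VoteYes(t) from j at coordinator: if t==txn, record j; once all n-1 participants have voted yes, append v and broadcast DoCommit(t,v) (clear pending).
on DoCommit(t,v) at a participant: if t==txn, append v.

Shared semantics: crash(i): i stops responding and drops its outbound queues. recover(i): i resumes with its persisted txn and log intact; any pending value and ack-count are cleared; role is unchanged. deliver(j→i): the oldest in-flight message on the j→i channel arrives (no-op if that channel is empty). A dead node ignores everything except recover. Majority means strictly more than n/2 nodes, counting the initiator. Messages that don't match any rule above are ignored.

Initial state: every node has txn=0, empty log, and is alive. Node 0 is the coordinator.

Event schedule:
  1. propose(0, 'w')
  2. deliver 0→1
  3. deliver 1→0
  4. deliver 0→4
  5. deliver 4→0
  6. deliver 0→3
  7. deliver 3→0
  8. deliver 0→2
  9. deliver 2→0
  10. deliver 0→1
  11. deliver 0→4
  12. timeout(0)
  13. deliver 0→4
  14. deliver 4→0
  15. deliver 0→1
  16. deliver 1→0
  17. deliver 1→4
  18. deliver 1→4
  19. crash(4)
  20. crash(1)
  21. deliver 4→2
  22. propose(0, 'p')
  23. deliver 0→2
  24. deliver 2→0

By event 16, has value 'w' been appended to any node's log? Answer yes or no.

1. propose(0,'w'):  <0:coor t1 ->
2. deliver 0→1:  <1:part t1 ->
3. deliver 1→0:  nop
4. deliver 0→4:  <4:part t1 ->
5. deliver 4→0:  nop
6. deliver 0→3:  <3:part t1 ->
7. deliver 3→0:  nop
8. deliver 0→2:  <2:part t1 ->
9. deliver 2→0:  <0:coor t1 w>
10. deliver 0→1:  <1:part t1 w>
11. deliver 0→4:  <4:part t1 w>
12. timeout(0):  <0:coor t2 w>
13. deliver 0→4:  <4:part t2 w>
14. deliver 4→0:  nop
15. deliver 0→1:  <1:part t2 w>
16. deliver 1→0:  nop

yes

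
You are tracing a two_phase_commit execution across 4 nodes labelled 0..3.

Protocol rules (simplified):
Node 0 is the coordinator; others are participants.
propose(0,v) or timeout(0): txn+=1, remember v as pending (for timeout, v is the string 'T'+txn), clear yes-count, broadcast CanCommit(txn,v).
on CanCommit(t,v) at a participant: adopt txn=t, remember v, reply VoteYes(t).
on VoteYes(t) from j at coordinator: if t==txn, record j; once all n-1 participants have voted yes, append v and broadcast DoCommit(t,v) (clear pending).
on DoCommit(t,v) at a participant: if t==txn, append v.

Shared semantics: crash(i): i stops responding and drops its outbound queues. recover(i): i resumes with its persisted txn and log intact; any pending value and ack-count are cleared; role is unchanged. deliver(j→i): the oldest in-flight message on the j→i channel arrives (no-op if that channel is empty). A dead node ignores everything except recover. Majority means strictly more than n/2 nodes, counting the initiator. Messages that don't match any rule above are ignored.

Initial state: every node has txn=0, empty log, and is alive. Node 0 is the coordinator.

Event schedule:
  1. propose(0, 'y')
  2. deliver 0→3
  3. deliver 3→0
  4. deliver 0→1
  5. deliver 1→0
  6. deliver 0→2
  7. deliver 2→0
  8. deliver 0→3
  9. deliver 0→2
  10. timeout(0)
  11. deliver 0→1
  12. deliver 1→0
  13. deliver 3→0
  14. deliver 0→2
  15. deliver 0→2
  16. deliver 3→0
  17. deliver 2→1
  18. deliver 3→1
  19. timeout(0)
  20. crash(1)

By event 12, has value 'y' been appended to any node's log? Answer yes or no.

[1] propose(0,'y') → N0(coor t1 [-])
[2] deliver 0→3 → N3(part t1 [-])
[3] deliver 3→0 → ∅
[4] deliver 0→1 → N1(part t1 [-])
[5] deliver 1→0 → ∅
[6] deliver 0→2 → N2(part t1 [-])
[7] deliver 2→0 → N0(coor t1 [y])
[8] deliver 0→3 → N3(part t1 [y])
[9] deliver 0→2 → N2(part t1 [y])
[10] timeout(0) → N0(coor t2 [y])
[11] deliver 0→1 → N1(part t1 [y])
[12] deliver 1→0 → ∅

yes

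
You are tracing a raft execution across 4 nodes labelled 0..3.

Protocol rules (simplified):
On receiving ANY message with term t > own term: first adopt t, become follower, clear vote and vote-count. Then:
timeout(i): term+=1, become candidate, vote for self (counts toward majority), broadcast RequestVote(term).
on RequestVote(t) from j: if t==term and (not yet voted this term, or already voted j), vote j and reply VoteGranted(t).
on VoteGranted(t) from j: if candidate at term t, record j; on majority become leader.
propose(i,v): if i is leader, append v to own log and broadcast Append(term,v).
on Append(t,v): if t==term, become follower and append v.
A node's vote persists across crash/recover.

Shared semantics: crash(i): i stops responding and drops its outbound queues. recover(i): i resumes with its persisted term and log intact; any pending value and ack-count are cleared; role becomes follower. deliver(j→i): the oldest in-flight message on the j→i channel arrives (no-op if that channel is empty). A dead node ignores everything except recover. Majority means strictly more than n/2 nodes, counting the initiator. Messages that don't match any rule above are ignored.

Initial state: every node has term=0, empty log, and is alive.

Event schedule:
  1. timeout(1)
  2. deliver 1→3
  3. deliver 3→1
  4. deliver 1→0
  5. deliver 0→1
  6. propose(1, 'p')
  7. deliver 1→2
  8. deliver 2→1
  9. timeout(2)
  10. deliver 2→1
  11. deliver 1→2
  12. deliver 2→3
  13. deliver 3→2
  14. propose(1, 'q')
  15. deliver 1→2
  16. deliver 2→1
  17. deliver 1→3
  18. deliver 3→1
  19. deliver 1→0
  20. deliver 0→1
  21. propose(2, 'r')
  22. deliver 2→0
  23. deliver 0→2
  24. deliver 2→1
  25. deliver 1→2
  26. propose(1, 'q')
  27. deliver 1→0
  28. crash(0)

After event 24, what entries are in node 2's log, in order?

e1 timeout(1): 1[cand,t=1,-]
e2 deliver 1→3: 3[foll,t=1,-]
e3 deliver 3→1: ·
e4 deliver 1→0: 0[foll,t=1,-]
e5 deliver 0→1: 1[lead,t=1,-]
e6 propose(1,'p'): 1[lead,t=1,p]
e7 deliver 1→2: 2[foll,t=1,-]
e8 deliver 2→1: ·
e9 timeout(2): 2[cand,t=2,-]
e10 deliver 2→1: 1[foll,t=2,p]
e11 deliver 1→2: ·
e12 deliver 2→3: 3[foll,t=2,-]
e13 deliver 3→2: ·
e14 propose(1,'q'): ·
e15 deliver 1→2: 2[lead,t=2,-]
e16 deliver 2→1: ·
e17 deliver 1→3: ·
e18 deliver 3→1: ·
e19 deliver 1→0: 0[foll,t=1,p]
e20 deliver 0→1: ·
e21 propose(2,'r'): 2[lead,t=2,r]
e22 deliver 2→0: 0[foll,t=2,p]
e23 deliver 0→2: ·
e24 deliver 2→1: 1[foll,t=2,p,r]

r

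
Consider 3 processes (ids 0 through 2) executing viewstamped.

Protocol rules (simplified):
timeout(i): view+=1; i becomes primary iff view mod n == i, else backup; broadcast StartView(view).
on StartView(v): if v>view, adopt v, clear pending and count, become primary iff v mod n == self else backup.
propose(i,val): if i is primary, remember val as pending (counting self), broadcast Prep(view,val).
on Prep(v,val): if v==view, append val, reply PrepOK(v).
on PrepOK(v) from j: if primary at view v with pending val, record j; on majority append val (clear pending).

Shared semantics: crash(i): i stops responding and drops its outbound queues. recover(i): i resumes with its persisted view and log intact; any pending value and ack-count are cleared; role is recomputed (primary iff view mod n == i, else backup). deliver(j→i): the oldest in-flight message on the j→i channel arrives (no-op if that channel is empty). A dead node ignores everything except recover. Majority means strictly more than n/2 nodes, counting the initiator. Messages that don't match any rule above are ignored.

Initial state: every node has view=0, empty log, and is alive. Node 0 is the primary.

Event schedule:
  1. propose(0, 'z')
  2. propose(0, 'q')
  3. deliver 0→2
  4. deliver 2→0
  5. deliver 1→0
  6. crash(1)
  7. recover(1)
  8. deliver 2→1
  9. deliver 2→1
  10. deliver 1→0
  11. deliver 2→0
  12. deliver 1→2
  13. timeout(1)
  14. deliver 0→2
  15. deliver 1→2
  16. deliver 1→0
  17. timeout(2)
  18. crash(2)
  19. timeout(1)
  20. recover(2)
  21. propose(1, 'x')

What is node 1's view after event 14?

1

after 1 — propose(0,'z'): ·
after 2 — propose(0,'q'): ·
after 3 — deliver 0→2: n2:back/v0/[z]
after 4 — deliver 2→0: n0:prim/v0/[q]
after 5 — deliver 1→0: ·
after 6 — crash(1): n1:✗back/v0/[-]
after 7 — recover(1): n1:back/v0/[-]
after 8 — deliver 2→1: ·
after 9 — deliver 2→1: ·
after 10 — deliver 1→0: ·
after 11 — deliver 2→0: ·
after 12 — deliver 1→2: ·
after 13 — timeout(1): n1:prim/v1/[-]
after 14 — deliver 0→2: n2:back/v0/[z,q]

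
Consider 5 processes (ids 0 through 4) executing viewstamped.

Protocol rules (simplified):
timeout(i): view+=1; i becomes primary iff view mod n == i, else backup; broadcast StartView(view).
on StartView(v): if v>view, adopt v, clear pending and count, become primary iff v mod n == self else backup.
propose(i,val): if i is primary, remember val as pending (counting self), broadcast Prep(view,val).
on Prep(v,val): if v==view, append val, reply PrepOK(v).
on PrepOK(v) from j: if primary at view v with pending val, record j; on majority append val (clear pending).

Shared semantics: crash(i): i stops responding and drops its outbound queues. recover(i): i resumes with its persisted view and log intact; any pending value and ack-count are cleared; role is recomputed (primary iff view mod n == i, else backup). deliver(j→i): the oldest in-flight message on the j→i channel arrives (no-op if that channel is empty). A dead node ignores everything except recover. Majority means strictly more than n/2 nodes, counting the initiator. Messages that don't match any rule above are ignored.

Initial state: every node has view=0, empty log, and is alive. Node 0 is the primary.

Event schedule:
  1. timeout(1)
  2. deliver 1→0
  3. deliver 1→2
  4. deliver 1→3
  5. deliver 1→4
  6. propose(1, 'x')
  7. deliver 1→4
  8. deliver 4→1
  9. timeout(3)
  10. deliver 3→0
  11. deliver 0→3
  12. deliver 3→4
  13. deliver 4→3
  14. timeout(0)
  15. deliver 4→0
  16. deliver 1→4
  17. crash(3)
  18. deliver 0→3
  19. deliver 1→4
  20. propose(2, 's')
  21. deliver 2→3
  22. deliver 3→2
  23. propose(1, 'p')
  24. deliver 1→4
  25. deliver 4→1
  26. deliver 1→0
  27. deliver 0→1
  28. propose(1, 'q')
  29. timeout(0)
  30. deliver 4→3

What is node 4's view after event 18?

step 1 timeout(1): 1={prim,v=1,log=-}
step 2 deliver 1→0: 0={back,v=1,log=-}
step 3 deliver 1→2: 2={back,v=1,log=-}
step 4 deliver 1→3: 3={back,v=1,log=-}
step 5 deliver 1→4: 4={back,v=1,log=-}
step 6 propose(1,'x'): —
step 7 deliver 1→4: 4={back,v=1,log=x}
step 8 deliver 4→1: —
step 9 timeout(3): 3={back,v=2,log=-}
step 10 deliver 3→0: 0={back,v=2,log=-}
step 11 deliver 0→3: —
step 12 deliver 3→4: 4={back,v=2,log=x}
step 13 deliver 4→3: —
step 14 timeout(0): 0={back,v=3,log=-}
step 15 deliver 4→0: —
step 16 deliver 1→4: —
step 17 crash(3): 3={✗back,v=2,log=-}
step 18 deliver 0→3: —

2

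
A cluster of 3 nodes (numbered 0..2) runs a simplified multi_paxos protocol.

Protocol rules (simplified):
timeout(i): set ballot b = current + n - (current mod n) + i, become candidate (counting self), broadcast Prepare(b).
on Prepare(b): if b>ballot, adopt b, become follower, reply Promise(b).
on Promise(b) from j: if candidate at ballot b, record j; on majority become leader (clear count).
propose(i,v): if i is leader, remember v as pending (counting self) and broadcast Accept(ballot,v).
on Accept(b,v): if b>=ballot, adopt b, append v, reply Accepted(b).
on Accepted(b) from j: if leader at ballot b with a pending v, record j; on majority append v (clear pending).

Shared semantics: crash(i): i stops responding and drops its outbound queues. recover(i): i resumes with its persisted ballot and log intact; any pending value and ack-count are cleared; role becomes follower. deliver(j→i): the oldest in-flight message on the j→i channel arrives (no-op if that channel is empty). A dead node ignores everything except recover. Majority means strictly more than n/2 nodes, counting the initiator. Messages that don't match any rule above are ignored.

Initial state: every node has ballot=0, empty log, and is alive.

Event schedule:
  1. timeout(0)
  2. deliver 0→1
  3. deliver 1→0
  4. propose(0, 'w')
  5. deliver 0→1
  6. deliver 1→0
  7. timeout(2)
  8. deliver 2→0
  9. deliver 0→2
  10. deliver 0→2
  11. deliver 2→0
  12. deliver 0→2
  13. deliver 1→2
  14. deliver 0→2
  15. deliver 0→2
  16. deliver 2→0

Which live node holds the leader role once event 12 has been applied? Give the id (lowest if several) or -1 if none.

1. timeout(0):  <0:cand b3 ->
2. deliver 0→1:  <1:foll b3 ->
3. deliver 1→0:  <0:lead b3 ->
4. propose(0,'w'):  nop
5. deliver 0→1:  <1:foll b3 w>
6. deliver 1→0:  <0:lead b3 w>
7. timeout(2):  <2:cand b5 ->
8. deliver 2→0:  <0:foll b5 w>
9. deliver 0→2:  nop
10. deliver 0→2:  nop
11. deliver 2→0:  nop
12. deliver 0→2:  <2:lead b5 ->

2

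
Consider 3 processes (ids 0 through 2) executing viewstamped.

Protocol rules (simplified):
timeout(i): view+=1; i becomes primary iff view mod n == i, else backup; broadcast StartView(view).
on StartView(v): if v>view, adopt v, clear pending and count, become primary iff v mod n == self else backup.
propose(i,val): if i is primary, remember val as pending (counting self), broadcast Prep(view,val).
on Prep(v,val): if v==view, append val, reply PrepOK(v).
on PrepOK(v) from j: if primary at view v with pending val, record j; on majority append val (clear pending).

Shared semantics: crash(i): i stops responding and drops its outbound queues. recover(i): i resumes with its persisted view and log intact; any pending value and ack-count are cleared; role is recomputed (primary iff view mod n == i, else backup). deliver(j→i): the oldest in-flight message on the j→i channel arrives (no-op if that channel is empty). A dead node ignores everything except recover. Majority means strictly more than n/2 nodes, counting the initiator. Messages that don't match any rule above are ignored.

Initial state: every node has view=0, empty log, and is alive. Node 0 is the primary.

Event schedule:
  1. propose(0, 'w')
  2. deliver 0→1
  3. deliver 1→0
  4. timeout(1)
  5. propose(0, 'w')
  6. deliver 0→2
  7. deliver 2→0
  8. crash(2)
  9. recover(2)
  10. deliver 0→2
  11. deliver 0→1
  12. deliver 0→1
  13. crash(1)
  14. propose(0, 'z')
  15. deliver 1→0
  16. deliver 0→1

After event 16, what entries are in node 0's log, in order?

w,w

e1 propose(0,'w'): ·
e2 deliver 0→1: 1[back,v=0,w]
e3 deliver 1→0: 0[prim,v=0,w]
e4 timeout(1): 1[prim,v=1,w]
e5 propose(0,'w'): ·
e6 deliver 0→2: 2[back,v=0,w]
e7 deliver 2→0: 0[prim,v=0,w,w]
e8 crash(2): 2[✗back,v=0,w]
e9 recover(2): 2[back,v=0,w]
e10 deliver 0→2: 2[back,v=0,w,w]
e11 deliver 0→1: ·
e12 deliver 0→1: ·
e13 crash(1): 1[✗prim,v=1,w]
e14 propose(0,'z'): ·
e15 deliver 1→0: ·
e16 deliver 0→1: ·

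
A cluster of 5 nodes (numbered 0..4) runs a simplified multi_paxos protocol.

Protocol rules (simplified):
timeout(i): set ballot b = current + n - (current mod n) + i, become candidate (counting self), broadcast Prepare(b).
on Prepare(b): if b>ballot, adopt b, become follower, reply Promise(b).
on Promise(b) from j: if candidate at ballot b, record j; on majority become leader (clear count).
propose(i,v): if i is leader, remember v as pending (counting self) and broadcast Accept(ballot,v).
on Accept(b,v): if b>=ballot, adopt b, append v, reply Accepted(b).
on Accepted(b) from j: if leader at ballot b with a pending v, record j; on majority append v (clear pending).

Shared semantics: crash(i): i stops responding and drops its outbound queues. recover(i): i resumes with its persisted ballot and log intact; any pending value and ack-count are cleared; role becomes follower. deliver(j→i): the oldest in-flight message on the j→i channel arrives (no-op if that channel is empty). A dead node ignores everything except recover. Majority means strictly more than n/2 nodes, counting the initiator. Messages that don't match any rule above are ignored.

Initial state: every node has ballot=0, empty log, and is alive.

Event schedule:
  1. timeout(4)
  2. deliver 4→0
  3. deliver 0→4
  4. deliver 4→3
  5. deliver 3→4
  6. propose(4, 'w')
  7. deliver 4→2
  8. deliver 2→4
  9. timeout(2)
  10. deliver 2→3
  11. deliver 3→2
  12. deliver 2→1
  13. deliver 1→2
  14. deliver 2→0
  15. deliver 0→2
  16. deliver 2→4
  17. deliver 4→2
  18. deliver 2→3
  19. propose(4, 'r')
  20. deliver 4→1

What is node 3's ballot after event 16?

e1 timeout(4): 4[cand,b=9,-]
e2 deliver 4→0: 0[foll,b=9,-]
e3 deliver 0→4: ·
e4 deliver 4→3: 3[foll,b=9,-]
e5 deliver 3→4: 4[lead,b=9,-]
e6 propose(4,'w'): ·
e7 deliver 4→2: 2[foll,b=9,-]
e8 deliver 2→4: ·
e9 timeout(2): 2[cand,b=12,-]
e10 deliver 2→3: 3[foll,b=12,-]
e11 deliver 3→2: ·
e12 deliver 2→1: 1[foll,b=12,-]
e13 deliver 1→2: 2[lead,b=12,-]
e14 deliver 2→0: 0[foll,b=12,-]
e15 deliver 0→2: ·
e16 deliver 2→4: 4[foll,b=12,-]

12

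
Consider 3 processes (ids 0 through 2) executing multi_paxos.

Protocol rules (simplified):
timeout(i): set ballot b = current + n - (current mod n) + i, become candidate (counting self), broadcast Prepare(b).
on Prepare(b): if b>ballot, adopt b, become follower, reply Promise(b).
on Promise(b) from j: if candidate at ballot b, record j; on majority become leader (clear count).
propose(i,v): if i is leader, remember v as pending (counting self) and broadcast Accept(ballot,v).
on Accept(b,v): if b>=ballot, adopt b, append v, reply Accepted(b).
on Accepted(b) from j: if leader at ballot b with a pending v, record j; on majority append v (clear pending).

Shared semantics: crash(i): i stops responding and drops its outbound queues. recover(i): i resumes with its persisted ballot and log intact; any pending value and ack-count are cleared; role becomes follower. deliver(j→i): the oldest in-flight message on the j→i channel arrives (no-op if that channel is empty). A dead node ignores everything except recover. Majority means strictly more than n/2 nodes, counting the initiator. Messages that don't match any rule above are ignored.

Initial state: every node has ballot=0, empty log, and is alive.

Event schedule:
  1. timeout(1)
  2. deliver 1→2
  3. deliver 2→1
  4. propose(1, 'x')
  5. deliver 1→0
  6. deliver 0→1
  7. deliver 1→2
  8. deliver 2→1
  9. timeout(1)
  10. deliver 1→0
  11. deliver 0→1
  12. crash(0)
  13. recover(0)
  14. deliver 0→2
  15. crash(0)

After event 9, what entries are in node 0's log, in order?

[1] timeout(1) → N1(cand b4 [-])
[2] deliver 1→2 → N2(foll b4 [-])
[3] deliver 2→1 → N1(lead b4 [-])
[4] propose(1,'x') → ∅
[5] deliver 1→0 → N0(foll b4 [-])
[6] deliver 0→1 → ∅
[7] deliver 1→2 → N2(foll b4 [x])
[8] deliver 2→1 → N1(lead b4 [x])
[9] timeout(1) → N1(cand b7 [x])

empty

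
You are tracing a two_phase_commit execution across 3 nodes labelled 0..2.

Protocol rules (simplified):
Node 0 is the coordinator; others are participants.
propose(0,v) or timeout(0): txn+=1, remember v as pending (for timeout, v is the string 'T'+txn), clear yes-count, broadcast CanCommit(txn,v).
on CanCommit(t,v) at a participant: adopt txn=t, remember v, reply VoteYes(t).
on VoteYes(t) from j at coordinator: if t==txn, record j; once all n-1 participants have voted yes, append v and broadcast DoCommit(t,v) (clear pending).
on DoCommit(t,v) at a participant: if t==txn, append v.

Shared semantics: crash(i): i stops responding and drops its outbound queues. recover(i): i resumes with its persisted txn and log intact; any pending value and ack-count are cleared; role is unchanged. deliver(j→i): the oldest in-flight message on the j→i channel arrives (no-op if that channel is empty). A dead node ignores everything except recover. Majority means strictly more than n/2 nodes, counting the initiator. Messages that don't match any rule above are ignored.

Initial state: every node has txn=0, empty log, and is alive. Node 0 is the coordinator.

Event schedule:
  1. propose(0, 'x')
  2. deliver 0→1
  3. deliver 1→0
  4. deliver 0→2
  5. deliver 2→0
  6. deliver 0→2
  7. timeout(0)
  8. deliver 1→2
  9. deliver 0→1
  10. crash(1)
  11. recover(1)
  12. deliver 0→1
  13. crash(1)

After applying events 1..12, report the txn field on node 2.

after 1 — propose(0,'x'): n0:coor/t1/[-]
after 2 — deliver 0→1: n1:part/t1/[-]
after 3 — deliver 1→0: ·
after 4 — deliver 0→2: n2:part/t1/[-]
after 5 — deliver 2→0: n0:coor/t1/[x]
after 6 — deliver 0→2: n2:part/t1/[x]
after 7 — timeout(0): n0:coor/t2/[x]
after 8 — deliver 1→2: ·
after 9 — deliver 0→1: n1:part/t1/[x]
after 10 — crash(1): n1:✗part/t1/[x]
after 11 — recover(1): n1:part/t1/[x]
after 12 — deliver 0→1: n1:part/t2/[x]

1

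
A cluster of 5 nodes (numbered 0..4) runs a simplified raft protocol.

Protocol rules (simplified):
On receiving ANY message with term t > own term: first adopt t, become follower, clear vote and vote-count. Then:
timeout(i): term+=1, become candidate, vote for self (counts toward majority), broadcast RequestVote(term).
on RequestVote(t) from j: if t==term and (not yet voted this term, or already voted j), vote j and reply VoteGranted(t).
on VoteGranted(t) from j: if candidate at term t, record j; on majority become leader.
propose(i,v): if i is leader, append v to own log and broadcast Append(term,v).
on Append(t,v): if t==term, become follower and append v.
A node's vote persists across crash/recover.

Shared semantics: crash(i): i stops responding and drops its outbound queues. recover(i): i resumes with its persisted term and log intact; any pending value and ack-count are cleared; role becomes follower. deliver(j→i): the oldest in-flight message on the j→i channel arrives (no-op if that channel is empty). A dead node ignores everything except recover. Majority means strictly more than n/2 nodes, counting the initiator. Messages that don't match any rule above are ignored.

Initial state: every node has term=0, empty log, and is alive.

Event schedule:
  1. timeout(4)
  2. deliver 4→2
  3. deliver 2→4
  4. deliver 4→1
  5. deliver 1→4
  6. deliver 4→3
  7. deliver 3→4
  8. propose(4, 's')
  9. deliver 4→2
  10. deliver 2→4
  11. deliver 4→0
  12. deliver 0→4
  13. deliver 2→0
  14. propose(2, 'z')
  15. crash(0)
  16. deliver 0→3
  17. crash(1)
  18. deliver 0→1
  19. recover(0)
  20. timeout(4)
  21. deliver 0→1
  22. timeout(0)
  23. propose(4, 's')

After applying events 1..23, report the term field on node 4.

2

step 1 timeout(4): 4={cand,t=1,log=-}
step 2 deliver 4→2: 2={foll,t=1,log=-}
step 3 deliver 2→4: —
step 4 deliver 4→1: 1={foll,t=1,log=-}
step 5 deliver 1→4: 4={lead,t=1,log=-}
step 6 deliver 4→3: 3={foll,t=1,log=-}
step 7 deliver 3→4: —
step 8 propose(4,'s'): 4={lead,t=1,log=s}
step 9 deliver 4→2: 2={foll,t=1,log=s}
step 10 deliver 2→4: —
step 11 deliver 4→0: 0={foll,t=1,log=-}
step 12 deliver 0→4: —
step 13 deliver 2→0: —
step 14 propose(2,'z'): —
step 15 crash(0): 0={✗foll,t=1,log=-}
step 16 deliver 0→3: —
step 17 crash(1): 1={✗foll,t=1,log=-}
step 18 deliver 0→1: —
step 19 recover(0): 0={foll,t=1,log=-}
step 20 timeout(4): 4={cand,t=2,log=s}
step 21 deliver 0→1: —
step 22 timeout(0): 0={cand,t=2,log=-}
step 23 propose(4,'s'): —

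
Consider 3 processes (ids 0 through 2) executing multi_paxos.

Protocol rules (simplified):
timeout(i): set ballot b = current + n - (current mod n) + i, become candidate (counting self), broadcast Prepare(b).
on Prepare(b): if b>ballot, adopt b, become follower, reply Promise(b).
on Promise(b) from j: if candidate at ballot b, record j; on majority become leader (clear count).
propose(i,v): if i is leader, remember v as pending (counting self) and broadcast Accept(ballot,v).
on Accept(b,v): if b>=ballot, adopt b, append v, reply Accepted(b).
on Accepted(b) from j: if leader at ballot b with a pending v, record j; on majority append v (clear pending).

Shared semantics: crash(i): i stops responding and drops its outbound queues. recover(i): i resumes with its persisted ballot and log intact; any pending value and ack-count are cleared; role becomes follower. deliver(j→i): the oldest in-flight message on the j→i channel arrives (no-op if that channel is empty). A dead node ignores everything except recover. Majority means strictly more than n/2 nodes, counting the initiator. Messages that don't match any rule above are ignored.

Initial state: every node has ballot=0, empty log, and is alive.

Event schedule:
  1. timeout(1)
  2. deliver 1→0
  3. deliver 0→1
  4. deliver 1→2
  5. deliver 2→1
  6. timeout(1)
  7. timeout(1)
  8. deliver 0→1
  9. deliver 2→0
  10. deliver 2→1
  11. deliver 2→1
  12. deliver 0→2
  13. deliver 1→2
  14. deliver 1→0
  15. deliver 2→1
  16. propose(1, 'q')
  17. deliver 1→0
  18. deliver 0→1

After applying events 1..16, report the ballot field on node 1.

10

[1] timeout(1) → N1(cand b4 [-])
[2] deliver 1→0 → N0(foll b4 [-])
[3] deliver 0→1 → N1(lead b4 [-])
[4] deliver 1→2 → N2(foll b4 [-])
[5] deliver 2→1 → ∅
[6] timeout(1) → N1(cand b7 [-])
[7] timeout(1) → N1(cand b10 [-])
[8] deliver 0→1 → ∅
[9] deliver 2→0 → ∅
[10] deliver 2→1 → ∅
[11] deliver 2→1 → ∅
[12] deliver 0→2 → ∅
[13] deliver 1→2 → N2(foll b7 [-])
[14] deliver 1→0 → N0(foll b7 [-])
[15] deliver 2→1 → ∅
[16] propose(1,'q') → ∅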